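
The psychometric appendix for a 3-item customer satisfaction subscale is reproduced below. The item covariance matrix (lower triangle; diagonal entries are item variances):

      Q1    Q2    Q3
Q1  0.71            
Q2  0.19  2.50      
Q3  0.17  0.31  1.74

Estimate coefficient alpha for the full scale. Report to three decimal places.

Σσᵢ² = 0.71 + 2.50 + 1.74 = 4.95
Σ_{i<j} σ_ij = 0.67
σ²_total = 4.95 + 2 × 0.67 = 6.29
α = (k/(k−1))·(1 − Σσᵢ²/σ²_total) = (3/2)·(1 − 4.95/6.29) = 0.320

α = 0.320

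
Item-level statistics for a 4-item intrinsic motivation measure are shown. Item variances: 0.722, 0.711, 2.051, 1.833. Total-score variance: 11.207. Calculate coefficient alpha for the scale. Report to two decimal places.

coefficient alpha = 0.70

sum of item variances = 0.722 + 0.711 + 2.051 + 1.833 = 5.317
α = (k/(k−1))·(1 − sum of item variances/Var(T)) = (4/3)·(1 − 5.317/11.207) = 0.70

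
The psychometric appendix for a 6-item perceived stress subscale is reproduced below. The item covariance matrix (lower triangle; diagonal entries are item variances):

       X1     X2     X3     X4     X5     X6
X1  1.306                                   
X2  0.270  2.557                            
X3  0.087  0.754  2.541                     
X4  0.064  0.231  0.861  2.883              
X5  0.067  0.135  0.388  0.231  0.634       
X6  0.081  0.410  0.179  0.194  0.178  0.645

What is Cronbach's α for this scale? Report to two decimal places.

α = 0.53

sum of item variances = 1.306 + 2.557 + 2.541 + 2.883 + 0.634 + 0.645 = 10.566
Sum of off-diagonal covariances = 4.130
total variance = 10.566 + 2 × 4.130 = 18.826
α = (k/(k−1))·(1 − sum of item variances/total variance) = (6/5)·(1 − 10.566/18.826) = 0.53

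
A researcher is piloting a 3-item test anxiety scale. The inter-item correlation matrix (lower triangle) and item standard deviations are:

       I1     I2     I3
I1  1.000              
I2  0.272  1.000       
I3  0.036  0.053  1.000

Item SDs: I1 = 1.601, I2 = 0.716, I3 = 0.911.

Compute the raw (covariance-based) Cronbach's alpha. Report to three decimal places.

Cronbach's alpha = 0.254

Σσ²ᵢ = 1.601² + 0.716² + 0.911² = 3.9058
Covariances σ_ij = r_ij · s_i · s_j:
  σ(I1,I2) = 0.272 × 1.601 × 0.716 = 0.3118
  σ(I1,I3) = 0.036 × 1.601 × 0.911 = 0.0525
  σ(I2,I3) = 0.053 × 0.716 × 0.911 = 0.0346
σ²_T = Σσ²ᵢ + 2·Σσ_ij = 3.9058 + 2 × 0.3989 = 4.7036
α = (3/2)·(1 − 3.9058/4.7036) = 0.254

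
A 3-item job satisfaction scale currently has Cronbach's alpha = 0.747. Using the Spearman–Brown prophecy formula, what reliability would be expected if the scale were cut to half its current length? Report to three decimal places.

Length factor m = 1/2
α' = m·α / (1 − (1−m)·α)
   = 1/2 × 0.747 / (1 − (1 − 1/2) × 0.747)
   = 0.3735 / 0.6265 = 0.596

predicted reliability = 0.596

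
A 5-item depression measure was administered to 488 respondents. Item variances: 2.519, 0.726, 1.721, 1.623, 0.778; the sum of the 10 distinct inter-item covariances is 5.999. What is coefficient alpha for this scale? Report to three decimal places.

Σσᵢ² = 2.519 + 0.726 + 1.721 + 1.623 + 0.778 = 7.367
Sum of distinct covariances = 5.999
σ²_total = Σσᵢ² + 2·Σcov = 7.367 + 2 × 5.999 = 19.365
α = (5/4)·(1 − 7.367/19.365) = 0.774

α = 0.774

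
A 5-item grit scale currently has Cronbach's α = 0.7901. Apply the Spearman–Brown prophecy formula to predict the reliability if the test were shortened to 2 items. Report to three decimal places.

Length factor m = 2/5 = 0.4000
α' = m·α / (1 − (1−m)·α)
   = 2/5 × 0.7901 / (1 − (1 − 2/5) × 0.7901)
   = 0.3160 / 0.5259 = 0.601

predicted reliability = 0.601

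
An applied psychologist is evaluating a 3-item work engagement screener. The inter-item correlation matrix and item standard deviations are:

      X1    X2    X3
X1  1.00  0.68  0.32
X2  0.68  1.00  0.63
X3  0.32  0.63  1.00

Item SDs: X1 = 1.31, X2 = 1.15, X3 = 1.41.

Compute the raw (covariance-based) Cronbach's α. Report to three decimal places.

α = 0.768

Σσ²ᵢ = 1.31² + 1.15² + 1.41² = 5.0267
Covariances σ_ij = r_ij · s_i · s_j:
  σ(X1,X2) = 0.68 × 1.31 × 1.15 = 1.0244
  σ(X1,X3) = 0.32 × 1.31 × 1.41 = 0.5911
  σ(X2,X3) = 0.63 × 1.15 × 1.41 = 1.0215
σ²_T = Σσ²ᵢ + 2·Σσ_ij = 5.0267 + 2 × 2.6370 = 10.3007
α = (3/2)·(1 − 5.0267/10.3007) = 0.768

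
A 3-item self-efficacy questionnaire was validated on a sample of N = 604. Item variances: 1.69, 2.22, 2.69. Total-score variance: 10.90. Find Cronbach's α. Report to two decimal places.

sum of item variances = 1.69 + 2.22 + 2.69 = 6.60
α = (k/(k−1))·(1 − sum of item variances/σ²_T) = (3/2)·(1 − 6.60/10.90) = 0.59

α = 0.59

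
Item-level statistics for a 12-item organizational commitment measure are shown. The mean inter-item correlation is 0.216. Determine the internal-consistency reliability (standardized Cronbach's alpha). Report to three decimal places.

Standardized α = k·r̄ / (1 + (k−1)·r̄) = 12 × 0.216 / (1 + 11 × 0.216)
  = 2.5920 / 3.3760 = 0.768

standardized Cronbach's alpha = 0.768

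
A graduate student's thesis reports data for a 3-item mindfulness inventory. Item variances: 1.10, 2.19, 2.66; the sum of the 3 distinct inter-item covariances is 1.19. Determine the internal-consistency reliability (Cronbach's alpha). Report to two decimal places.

ΣVar(i) = 1.10 + 2.19 + 2.66 = 5.95
Sum of distinct covariances = 1.19
σ²_total = ΣVar(i) + 2·Σcov = 5.95 + 2 × 1.19 = 8.33
α = (3/2)·(1 − 5.95/8.33) = 0.43

Cronbach's alpha = 0.43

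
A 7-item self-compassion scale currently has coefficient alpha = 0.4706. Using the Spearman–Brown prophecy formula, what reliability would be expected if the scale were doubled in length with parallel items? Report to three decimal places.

Length factor m = 2
α' = m·α / (1 + (m−1)·α)
   = 2 × 0.4706 / (1 + (2 − 1) × 0.4706)
   = 0.9412 / 1.4706 = 0.640

predicted reliability = 0.640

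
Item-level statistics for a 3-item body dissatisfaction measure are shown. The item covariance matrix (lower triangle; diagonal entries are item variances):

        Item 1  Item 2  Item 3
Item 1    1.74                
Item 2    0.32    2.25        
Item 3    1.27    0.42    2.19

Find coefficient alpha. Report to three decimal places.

Σσᵢ² = 1.74 + 2.25 + 2.19 = 6.18
Sum of the distinct covariances = 2.01
total variance = 6.18 + 2 × 2.01 = 10.20
α = (k/(k−1))·(1 − Σσᵢ²/total variance) = (3/2)·(1 − 6.18/10.20) = 0.591

α = 0.591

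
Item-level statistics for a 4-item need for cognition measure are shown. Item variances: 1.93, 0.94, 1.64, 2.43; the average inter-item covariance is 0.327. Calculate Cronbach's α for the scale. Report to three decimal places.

α = 0.482

Σσ²ᵢ = 1.93 + 0.94 + 1.64 + 2.43 = 6.94
Sum of the 6 distinct covariances = 6 × 0.327 = 1.962
σ²_total = Σσ²ᵢ + 2·Σcov = 6.94 + 2 × 1.962 = 10.864
α = (4/3)·(1 − 6.94/10.864) = 0.482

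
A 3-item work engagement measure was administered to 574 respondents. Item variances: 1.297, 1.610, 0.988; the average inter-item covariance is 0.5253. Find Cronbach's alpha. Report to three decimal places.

ΣVar(i) = 1.297 + 1.610 + 0.988 = 3.895
Sum of the 3 distinct covariances = 3 × 0.5253 = 1.5759
total variance = ΣVar(i) + 2·Σcov = 3.895 + 2 × 1.5759 = 7.0468
α = (3/2)·(1 − 3.895/7.0468) = 0.671

Cronbach's alpha = 0.671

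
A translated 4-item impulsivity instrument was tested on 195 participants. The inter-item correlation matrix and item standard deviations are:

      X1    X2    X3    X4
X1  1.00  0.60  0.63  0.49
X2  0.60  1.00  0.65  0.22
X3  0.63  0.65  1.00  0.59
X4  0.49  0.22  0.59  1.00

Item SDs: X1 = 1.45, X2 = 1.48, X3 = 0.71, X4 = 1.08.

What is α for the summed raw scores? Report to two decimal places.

α = 0.78

Σσ²ᵢ = 1.45² + 1.48² + 0.71² + 1.08² = 5.9634
Covariances σ_ij = r_ij · s_i · s_j:
  σ(X1,X2) = 0.60 × 1.45 × 1.48 = 1.2876
  σ(X1,X3) = 0.63 × 1.45 × 0.71 = 0.6486
  σ(X1,X4) = 0.49 × 1.45 × 1.08 = 0.7673
  σ(X2,X3) = 0.65 × 1.48 × 0.71 = 0.6830
  σ(X2,X4) = 0.22 × 1.48 × 1.08 = 0.3516
  σ(X3,X4) = 0.59 × 0.71 × 1.08 = 0.4524
σ²_T = Σσ²ᵢ + 2·Σσ_ij = 5.9634 + 2 × 4.1905 = 14.3444
α = (4/3)·(1 − 5.9634/14.3444) = 0.78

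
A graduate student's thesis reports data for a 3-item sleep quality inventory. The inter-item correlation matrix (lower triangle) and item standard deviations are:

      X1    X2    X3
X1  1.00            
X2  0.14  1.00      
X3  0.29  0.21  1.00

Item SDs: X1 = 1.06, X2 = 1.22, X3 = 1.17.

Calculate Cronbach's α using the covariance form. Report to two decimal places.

Σσ²ᵢ = 1.06² + 1.22² + 1.17² = 3.9809
Covariances σ_ij = r_ij · s_i · s_j:
  σ(X1,X2) = 0.14 × 1.06 × 1.22 = 0.1810
  σ(X1,X3) = 0.29 × 1.06 × 1.17 = 0.3597
  σ(X2,X3) = 0.21 × 1.22 × 1.17 = 0.2998
σ²_T = Σσ²ᵢ + 2·Σσ_ij = 3.9809 + 2 × 0.8405 = 5.6619
α = (3/2)·(1 − 3.9809/5.6619) = 0.45

Cronbach's α = 0.45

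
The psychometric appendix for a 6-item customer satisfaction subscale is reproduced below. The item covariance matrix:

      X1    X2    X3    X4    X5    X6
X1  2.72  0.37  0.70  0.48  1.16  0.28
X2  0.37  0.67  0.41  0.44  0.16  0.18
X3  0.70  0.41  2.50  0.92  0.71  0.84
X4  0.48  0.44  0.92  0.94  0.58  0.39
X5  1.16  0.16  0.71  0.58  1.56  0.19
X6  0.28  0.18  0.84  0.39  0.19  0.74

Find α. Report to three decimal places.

α = 0.757

ΣVar(i) = 2.72 + 0.67 + 2.50 + 0.94 + 1.56 + 0.74 = 9.13
Sum of the distinct covariances = 7.81
total variance = 9.13 + 2 × 7.81 = 24.75
α = (k/(k−1))·(1 − ΣVar(i)/total variance) = (6/5)·(1 − 9.13/24.75) = 0.757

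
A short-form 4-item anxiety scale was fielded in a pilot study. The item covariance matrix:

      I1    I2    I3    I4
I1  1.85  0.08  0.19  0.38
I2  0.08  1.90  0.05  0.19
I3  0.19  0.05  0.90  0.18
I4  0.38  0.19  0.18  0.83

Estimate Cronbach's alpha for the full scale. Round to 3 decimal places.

ΣVar(i) = 1.85 + 1.90 + 0.90 + 0.83 = 5.48
Sum of off-diagonal covariances = 1.07
σ²_T = 5.48 + 2 × 1.07 = 7.62
α = (k/(k−1))·(1 − ΣVar(i)/σ²_T) = (4/3)·(1 − 5.48/7.62) = 0.374

α = 0.374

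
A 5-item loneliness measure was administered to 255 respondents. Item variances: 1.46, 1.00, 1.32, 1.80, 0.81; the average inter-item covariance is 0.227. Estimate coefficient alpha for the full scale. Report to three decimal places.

coefficient alpha = 0.519

sum of item variances = 1.46 + 1.00 + 1.32 + 1.80 + 0.81 = 6.39
Sum of the 10 distinct covariances = 10 × 0.227 = 2.270
total variance = sum of item variances + 2·Σcov = 6.39 + 2 × 2.270 = 10.930
α = (5/4)·(1 − 6.39/10.930) = 0.519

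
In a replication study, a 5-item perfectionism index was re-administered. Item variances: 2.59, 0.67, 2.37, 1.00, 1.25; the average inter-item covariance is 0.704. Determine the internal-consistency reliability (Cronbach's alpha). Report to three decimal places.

Σσ²ᵢ = 2.59 + 0.67 + 2.37 + 1.00 + 1.25 = 7.88
Sum of the 10 distinct covariances = 10 × 0.704 = 7.040
total variance = Σσ²ᵢ + 2·Σcov = 7.88 + 2 × 7.040 = 21.960
α = (5/4)·(1 − 7.88/21.960) = 0.801

Cronbach's alpha = 0.801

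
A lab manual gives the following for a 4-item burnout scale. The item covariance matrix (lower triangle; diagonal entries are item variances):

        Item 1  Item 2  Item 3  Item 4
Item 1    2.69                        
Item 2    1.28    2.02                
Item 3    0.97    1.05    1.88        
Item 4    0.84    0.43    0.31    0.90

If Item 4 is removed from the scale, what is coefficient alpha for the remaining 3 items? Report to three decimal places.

Remaining items: Item 1, Item 2, Item 3 (k = 3).
ΣVar(i) = 2.69 + 2.02 + 1.88 = 6.59
total variance = 6.59 + 2 × 3.30 = 13.19
α (item deleted) = (3/2)·(1 − 6.59/13.19) = 0.751

coefficient alpha = 0.751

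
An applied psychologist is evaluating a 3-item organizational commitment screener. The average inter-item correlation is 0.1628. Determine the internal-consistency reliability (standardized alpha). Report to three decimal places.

standardized alpha = 0.368

Standardized α = k·r̄ / (1 + (k−1)·r̄) = 3 × 0.1628 / (1 + 2 × 0.1628)
  = 0.4884 / 1.3256 = 0.368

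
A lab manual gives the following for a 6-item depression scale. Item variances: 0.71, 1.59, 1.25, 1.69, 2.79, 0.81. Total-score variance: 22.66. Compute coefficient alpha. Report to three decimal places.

Σσᵢ² = 0.71 + 1.59 + 1.25 + 1.69 + 2.79 + 0.81 = 8.84
α = (k/(k−1))·(1 − Σσᵢ²/σ²_T) = (6/5)·(1 − 8.84/22.66) = 0.732

α = 0.732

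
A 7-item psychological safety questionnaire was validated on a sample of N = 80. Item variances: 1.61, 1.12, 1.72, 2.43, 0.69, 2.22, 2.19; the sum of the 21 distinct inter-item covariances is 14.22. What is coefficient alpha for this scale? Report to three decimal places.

α = 0.821

Σσ²ᵢ = 1.61 + 1.12 + 1.72 + 2.43 + 0.69 + 2.22 + 2.19 = 11.98
Sum of distinct covariances = 14.22
σ²_total = Σσ²ᵢ + 2·Σcov = 11.98 + 2 × 14.22 = 40.42
α = (7/6)·(1 − 11.98/40.42) = 0.821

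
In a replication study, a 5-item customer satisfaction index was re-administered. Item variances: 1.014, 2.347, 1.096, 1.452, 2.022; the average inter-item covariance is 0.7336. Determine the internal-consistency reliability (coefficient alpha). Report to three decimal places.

Σσ²ᵢ = 1.014 + 2.347 + 1.096 + 1.452 + 2.022 = 7.931
Sum of the 10 distinct covariances = 10 × 0.7336 = 7.3360
σ²_total = Σσ²ᵢ + 2·Σcov = 7.931 + 2 × 7.3360 = 22.6030
α = (5/4)·(1 − 7.931/22.6030) = 0.811

coefficient alpha = 0.811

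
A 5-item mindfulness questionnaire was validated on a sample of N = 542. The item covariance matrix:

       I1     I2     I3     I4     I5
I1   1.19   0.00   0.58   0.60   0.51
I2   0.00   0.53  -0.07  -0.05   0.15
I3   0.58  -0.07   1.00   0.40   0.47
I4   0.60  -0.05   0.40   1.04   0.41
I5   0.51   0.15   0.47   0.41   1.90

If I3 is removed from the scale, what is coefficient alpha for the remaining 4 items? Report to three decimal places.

Remaining items: I1, I2, I4, I5 (k = 4).
Σσᵢ² = 1.19 + 0.53 + 1.04 + 1.90 = 4.66
Var(T) = 4.66 + 2 × 1.62 = 7.90
α (item deleted) = (4/3)·(1 − 4.66/7.90) = 0.547

α = 0.547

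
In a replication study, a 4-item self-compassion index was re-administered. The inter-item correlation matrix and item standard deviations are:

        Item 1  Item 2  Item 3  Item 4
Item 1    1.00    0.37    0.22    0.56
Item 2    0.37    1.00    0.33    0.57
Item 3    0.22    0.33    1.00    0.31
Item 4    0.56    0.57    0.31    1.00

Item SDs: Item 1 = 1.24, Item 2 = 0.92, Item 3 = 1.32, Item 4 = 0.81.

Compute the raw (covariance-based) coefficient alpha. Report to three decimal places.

coefficient alpha = 0.682

Σσ²ᵢ = 1.24² + 0.92² + 1.32² + 0.81² = 4.7825
Covariances σ_ij = r_ij · s_i · s_j:
  σ(Item 1,Item 2) = 0.37 × 1.24 × 0.92 = 0.4221
  σ(Item 1,Item 3) = 0.22 × 1.24 × 1.32 = 0.3601
  σ(Item 1,Item 4) = 0.56 × 1.24 × 0.81 = 0.5625
  σ(Item 2,Item 3) = 0.33 × 0.92 × 1.32 = 0.4008
  σ(Item 2,Item 4) = 0.57 × 0.92 × 0.81 = 0.4248
  σ(Item 3,Item 4) = 0.31 × 1.32 × 0.81 = 0.3315
σ²_T = Σσ²ᵢ + 2·Σσ_ij = 4.7825 + 2 × 2.5018 = 9.7861
α = (4/3)·(1 − 4.7825/9.7861) = 0.682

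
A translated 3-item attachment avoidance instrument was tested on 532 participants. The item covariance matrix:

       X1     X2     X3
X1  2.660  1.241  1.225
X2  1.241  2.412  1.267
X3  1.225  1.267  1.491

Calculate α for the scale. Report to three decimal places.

sum of item variances = 2.660 + 2.412 + 1.491 = 6.563
Sum of the distinct covariances = 3.733
Var(T) = 6.563 + 2 × 3.733 = 14.029
α = (k/(k−1))·(1 − sum of item variances/Var(T)) = (3/2)·(1 − 6.563/14.029) = 0.798

α = 0.798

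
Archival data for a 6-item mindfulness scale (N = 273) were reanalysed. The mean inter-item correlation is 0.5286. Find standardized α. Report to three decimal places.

Standardized α = k·r̄ / (1 + (k−1)·r̄) = 6 × 0.5286 / (1 + 5 × 0.5286)
  = 3.1716 / 3.6430 = 0.871

standardized α = 0.871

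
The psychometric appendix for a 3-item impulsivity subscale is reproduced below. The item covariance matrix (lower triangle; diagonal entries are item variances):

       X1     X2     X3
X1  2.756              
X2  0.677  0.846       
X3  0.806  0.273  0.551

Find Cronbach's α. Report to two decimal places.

Σσᵢ² = 2.756 + 0.846 + 0.551 = 4.153
Sum of off-diagonal covariances = 1.756
Var(T) = 4.153 + 2 × 1.756 = 7.665
α = (k/(k−1))·(1 − Σσᵢ²/Var(T)) = (3/2)·(1 − 4.153/7.665) = 0.69

α = 0.69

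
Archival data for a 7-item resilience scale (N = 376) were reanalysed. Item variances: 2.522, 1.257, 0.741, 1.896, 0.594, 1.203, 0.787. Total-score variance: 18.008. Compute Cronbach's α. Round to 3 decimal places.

α = 0.584

ΣVar(i) = 2.522 + 1.257 + 0.741 + 1.896 + 0.594 + 1.203 + 0.787 = 9.000
α = (k/(k−1))·(1 − ΣVar(i)/total variance) = (7/6)·(1 − 9.000/18.008) = 0.584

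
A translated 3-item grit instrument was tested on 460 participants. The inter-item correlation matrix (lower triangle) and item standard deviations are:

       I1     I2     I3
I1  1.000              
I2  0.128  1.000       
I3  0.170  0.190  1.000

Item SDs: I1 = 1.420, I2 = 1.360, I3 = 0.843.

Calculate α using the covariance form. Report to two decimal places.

Σσ²ᵢ = 1.420² + 1.360² + 0.843² = 4.5766
Covariances σ_ij = r_ij · s_i · s_j:
  σ(I1,I2) = 0.128 × 1.420 × 1.360 = 0.2472
  σ(I1,I3) = 0.170 × 1.420 × 0.843 = 0.2035
  σ(I2,I3) = 0.190 × 1.360 × 0.843 = 0.2178
σ²_T = Σσ²ᵢ + 2·Σσ_ij = 4.5766 + 2 × 0.6685 = 5.9136
α = (3/2)·(1 − 4.5766/5.9136) = 0.34

α = 0.34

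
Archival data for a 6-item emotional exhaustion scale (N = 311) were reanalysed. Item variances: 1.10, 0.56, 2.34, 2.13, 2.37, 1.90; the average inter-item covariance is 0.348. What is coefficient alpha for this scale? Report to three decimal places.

ΣVar(i) = 1.10 + 0.56 + 2.34 + 2.13 + 2.37 + 1.90 = 10.40
Sum of the 15 distinct covariances = 15 × 0.348 = 5.220
σ²_total = ΣVar(i) + 2·Σcov = 10.40 + 2 × 5.220 = 20.840
α = (6/5)·(1 − 10.40/20.840) = 0.601

α = 0.601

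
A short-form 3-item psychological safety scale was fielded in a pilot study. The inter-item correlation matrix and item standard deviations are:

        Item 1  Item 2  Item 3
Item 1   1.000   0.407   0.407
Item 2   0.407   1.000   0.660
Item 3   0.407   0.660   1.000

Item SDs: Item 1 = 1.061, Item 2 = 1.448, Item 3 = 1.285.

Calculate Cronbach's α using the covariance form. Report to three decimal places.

α = 0.746

Σσ²ᵢ = 1.061² + 1.448² + 1.285² = 4.8736
Covariances σ_ij = r_ij · s_i · s_j:
  σ(Item 1,Item 2) = 0.407 × 1.061 × 1.448 = 0.6253
  σ(Item 1,Item 3) = 0.407 × 1.061 × 1.285 = 0.5549
  σ(Item 2,Item 3) = 0.660 × 1.448 × 1.285 = 1.2280
σ²_T = Σσ²ᵢ + 2·Σσ_ij = 4.8736 + 2 × 2.4082 = 9.6900
α = (3/2)·(1 − 4.8736/9.6900) = 0.746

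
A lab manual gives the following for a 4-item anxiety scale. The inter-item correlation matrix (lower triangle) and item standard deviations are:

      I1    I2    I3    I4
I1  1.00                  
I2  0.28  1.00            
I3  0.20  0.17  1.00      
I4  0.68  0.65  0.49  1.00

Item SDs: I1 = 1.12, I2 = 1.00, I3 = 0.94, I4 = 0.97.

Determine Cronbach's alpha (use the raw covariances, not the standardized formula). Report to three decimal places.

Σσ²ᵢ = 1.12² + 1.00² + 0.94² + 0.97² = 4.0789
Covariances σ_ij = r_ij · s_i · s_j:
  σ(I1,I2) = 0.28 × 1.12 × 1.00 = 0.3136
  σ(I1,I3) = 0.20 × 1.12 × 0.94 = 0.2106
  σ(I1,I4) = 0.68 × 1.12 × 0.97 = 0.7388
  σ(I2,I3) = 0.17 × 1.00 × 0.94 = 0.1598
  σ(I2,I4) = 0.65 × 1.00 × 0.97 = 0.6305
  σ(I3,I4) = 0.49 × 0.94 × 0.97 = 0.4468
σ²_T = Σσ²ᵢ + 2·Σσ_ij = 4.0789 + 2 × 2.5001 = 9.0791
α = (4/3)·(1 − 4.0789/9.0791) = 0.734

α = 0.734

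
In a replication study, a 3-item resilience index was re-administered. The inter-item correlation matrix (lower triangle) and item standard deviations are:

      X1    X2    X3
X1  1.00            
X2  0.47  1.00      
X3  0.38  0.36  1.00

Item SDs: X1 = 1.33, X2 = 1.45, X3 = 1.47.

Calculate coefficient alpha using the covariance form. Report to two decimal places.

coefficient alpha = 0.67

Σσ²ᵢ = 1.33² + 1.45² + 1.47² = 6.0323
Covariances σ_ij = r_ij · s_i · s_j:
  σ(X1,X2) = 0.47 × 1.33 × 1.45 = 0.9064
  σ(X1,X3) = 0.38 × 1.33 × 1.47 = 0.7429
  σ(X2,X3) = 0.36 × 1.45 × 1.47 = 0.7673
σ²_T = Σσ²ᵢ + 2·Σσ_ij = 6.0323 + 2 × 2.4166 = 10.8655
α = (3/2)·(1 − 6.0323/10.8655) = 0.67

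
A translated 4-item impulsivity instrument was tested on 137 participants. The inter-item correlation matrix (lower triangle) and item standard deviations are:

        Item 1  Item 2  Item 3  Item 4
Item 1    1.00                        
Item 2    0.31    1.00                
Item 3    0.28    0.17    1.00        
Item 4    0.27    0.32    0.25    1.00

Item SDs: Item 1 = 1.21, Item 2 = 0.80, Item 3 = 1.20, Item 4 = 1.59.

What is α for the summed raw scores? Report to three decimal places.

α = 0.571

Σσ²ᵢ = 1.21² + 0.80² + 1.20² + 1.59² = 6.0722
Covariances σ_ij = r_ij · s_i · s_j:
  σ(Item 1,Item 2) = 0.31 × 1.21 × 0.80 = 0.3001
  σ(Item 1,Item 3) = 0.28 × 1.21 × 1.20 = 0.4066
  σ(Item 1,Item 4) = 0.27 × 1.21 × 1.59 = 0.5195
  σ(Item 2,Item 3) = 0.17 × 0.80 × 1.20 = 0.1632
  σ(Item 2,Item 4) = 0.32 × 0.80 × 1.59 = 0.4070
  σ(Item 3,Item 4) = 0.25 × 1.20 × 1.59 = 0.4770
σ²_T = Σσ²ᵢ + 2·Σσ_ij = 6.0722 + 2 × 2.2734 = 10.6190
α = (4/3)·(1 − 6.0722/10.6190) = 0.571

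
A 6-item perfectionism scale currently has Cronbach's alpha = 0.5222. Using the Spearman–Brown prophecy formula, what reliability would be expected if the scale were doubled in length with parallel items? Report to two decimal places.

Length factor m = 2
α' = m·α / (1 + (m−1)·α)
   = 2 × 0.5222 / (1 + (2 − 1) × 0.5222)
   = 1.0444 / 1.5222 = 0.69

predicted reliability = 0.69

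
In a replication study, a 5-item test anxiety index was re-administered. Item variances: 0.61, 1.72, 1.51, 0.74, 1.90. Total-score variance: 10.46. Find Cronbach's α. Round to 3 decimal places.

ΣVar(i) = 0.61 + 1.72 + 1.51 + 0.74 + 1.90 = 6.48
α = (k/(k−1))·(1 − ΣVar(i)/total variance) = (5/4)·(1 − 6.48/10.46) = 0.476

α = 0.476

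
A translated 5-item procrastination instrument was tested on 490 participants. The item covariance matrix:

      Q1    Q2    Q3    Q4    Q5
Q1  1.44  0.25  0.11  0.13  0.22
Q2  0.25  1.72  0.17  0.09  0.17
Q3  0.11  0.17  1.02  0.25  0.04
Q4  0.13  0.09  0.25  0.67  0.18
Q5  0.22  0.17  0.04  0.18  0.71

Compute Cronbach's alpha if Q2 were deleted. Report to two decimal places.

Remaining items: Q1, Q3, Q4, Q5 (k = 4).
ΣVar(i) = 1.44 + 1.02 + 0.67 + 0.71 = 3.84
total variance = 3.84 + 2 × 0.93 = 5.70
α (item deleted) = (4/3)·(1 − 3.84/5.70) = 0.44

Cronbach's alpha = 0.44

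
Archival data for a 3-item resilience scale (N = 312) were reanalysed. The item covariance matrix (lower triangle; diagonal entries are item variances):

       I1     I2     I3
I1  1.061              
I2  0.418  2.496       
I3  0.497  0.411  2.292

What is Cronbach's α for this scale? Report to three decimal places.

Cronbach's α = 0.468

sum of item variances = 1.061 + 2.496 + 2.292 = 5.849
Sum of the distinct covariances = 1.326
total variance = 5.849 + 2 × 1.326 = 8.501
α = (k/(k−1))·(1 − sum of item variances/total variance) = (3/2)·(1 − 5.849/8.501) = 0.468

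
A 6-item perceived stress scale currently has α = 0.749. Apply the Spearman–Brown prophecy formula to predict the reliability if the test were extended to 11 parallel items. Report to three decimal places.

predicted reliability = 0.845

Length factor m = 11/6 = 1.8333
α' = m·α / (1 + (m−1)·α)
   = 11/6 × 0.749 / (1 + (11/6 − 1) × 0.749)
   = 1.3732 / 1.6242 = 0.845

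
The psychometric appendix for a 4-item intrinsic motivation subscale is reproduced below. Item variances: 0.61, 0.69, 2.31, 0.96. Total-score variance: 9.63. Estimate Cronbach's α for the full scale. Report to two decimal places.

Cronbach's α = 0.70

sum of item variances = 0.61 + 0.69 + 2.31 + 0.96 = 4.57
α = (k/(k−1))·(1 − sum of item variances/Var(T)) = (4/3)·(1 − 4.57/9.63) = 0.70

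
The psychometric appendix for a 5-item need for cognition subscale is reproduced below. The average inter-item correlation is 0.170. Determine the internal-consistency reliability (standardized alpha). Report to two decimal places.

Standardized α = k·r̄ / (1 + (k−1)·r̄) = 5 × 0.170 / (1 + 4 × 0.170)
  = 0.8500 / 1.6800 = 0.51

standardized alpha = 0.51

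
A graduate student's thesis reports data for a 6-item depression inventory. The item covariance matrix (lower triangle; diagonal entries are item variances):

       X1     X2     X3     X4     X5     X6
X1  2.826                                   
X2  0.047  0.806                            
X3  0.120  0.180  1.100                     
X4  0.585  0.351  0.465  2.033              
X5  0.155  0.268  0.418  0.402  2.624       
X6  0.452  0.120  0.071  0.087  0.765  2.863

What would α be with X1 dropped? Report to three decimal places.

Remaining items: X2, X3, X4, X5, X6 (k = 5).
Σσᵢ² = 0.806 + 1.100 + 2.033 + 2.624 + 2.863 = 9.426
σ²_T = 9.426 + 2 × 3.127 = 15.680
α (item deleted) = (5/4)·(1 − 9.426/15.680) = 0.499

α = 0.499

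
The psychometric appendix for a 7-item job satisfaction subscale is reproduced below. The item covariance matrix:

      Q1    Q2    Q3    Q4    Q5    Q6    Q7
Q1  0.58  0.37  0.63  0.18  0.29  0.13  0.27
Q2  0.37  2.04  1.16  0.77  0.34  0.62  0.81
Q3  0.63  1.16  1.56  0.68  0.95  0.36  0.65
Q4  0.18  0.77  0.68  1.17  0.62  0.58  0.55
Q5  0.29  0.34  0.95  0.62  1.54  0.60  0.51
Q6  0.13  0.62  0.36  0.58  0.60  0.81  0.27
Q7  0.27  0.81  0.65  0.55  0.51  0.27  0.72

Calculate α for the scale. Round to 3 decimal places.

α = 0.851

Σσᵢ² = 0.58 + 2.04 + 1.56 + 1.17 + 1.54 + 0.81 + 0.72 = 8.42
Sum of off-diagonal covariances = 11.34
Var(T) = 8.42 + 2 × 11.34 = 31.10
α = (k/(k−1))·(1 − Σσᵢ²/Var(T)) = (7/6)·(1 − 8.42/31.10) = 0.851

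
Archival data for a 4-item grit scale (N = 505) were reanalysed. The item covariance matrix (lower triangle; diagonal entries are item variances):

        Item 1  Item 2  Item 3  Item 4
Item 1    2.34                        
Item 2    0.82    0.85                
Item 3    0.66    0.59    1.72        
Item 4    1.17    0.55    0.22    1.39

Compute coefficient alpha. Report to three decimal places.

sum of item variances = 2.34 + 0.85 + 1.72 + 1.39 = 6.30
Sum of the distinct covariances = 4.01
Var(T) = 6.30 + 2 × 4.01 = 14.32
α = (k/(k−1))·(1 − sum of item variances/Var(T)) = (4/3)·(1 − 6.30/14.32) = 0.747

α = 0.747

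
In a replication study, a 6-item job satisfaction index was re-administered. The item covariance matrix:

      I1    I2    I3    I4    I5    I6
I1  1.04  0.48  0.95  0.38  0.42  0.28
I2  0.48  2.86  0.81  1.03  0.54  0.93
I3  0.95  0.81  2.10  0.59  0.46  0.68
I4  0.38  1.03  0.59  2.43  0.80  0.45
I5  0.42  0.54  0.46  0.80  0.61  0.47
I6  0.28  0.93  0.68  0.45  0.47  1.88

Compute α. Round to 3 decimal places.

α = 0.755

Σσᵢ² = 1.04 + 2.86 + 2.10 + 2.43 + 0.61 + 1.88 = 10.92
Sum of the distinct covariances = 9.27
σ²_T = 10.92 + 2 × 9.27 = 29.46
α = (k/(k−1))·(1 − Σσᵢ²/σ²_T) = (6/5)·(1 − 10.92/29.46) = 0.755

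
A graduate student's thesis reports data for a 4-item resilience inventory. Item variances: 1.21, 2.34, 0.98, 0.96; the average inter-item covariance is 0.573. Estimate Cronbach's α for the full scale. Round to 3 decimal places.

Σσ²ᵢ = 1.21 + 2.34 + 0.98 + 0.96 = 5.49
Sum of the 6 distinct covariances = 6 × 0.573 = 3.438
total variance = Σσ²ᵢ + 2·Σcov = 5.49 + 2 × 3.438 = 12.366
α = (4/3)·(1 − 5.49/12.366) = 0.741

Cronbach's α = 0.741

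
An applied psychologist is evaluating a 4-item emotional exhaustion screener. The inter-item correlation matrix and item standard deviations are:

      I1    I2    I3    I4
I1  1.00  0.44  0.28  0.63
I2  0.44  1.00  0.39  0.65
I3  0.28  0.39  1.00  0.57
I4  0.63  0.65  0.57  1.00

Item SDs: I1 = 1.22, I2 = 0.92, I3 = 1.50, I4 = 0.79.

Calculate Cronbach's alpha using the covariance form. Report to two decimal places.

Σσ²ᵢ = 1.22² + 0.92² + 1.50² + 0.79² = 5.2089
Covariances σ_ij = r_ij · s_i · s_j:
  σ(I1,I2) = 0.44 × 1.22 × 0.92 = 0.4939
  σ(I1,I3) = 0.28 × 1.22 × 1.50 = 0.5124
  σ(I1,I4) = 0.63 × 1.22 × 0.79 = 0.6072
  σ(I2,I3) = 0.39 × 0.92 × 1.50 = 0.5382
  σ(I2,I4) = 0.65 × 0.92 × 0.79 = 0.4724
  σ(I3,I4) = 0.57 × 1.50 × 0.79 = 0.6754
σ²_T = Σσ²ᵢ + 2·Σσ_ij = 5.2089 + 2 × 3.2995 = 11.8079
α = (4/3)·(1 − 5.2089/11.8079) = 0.75

α = 0.75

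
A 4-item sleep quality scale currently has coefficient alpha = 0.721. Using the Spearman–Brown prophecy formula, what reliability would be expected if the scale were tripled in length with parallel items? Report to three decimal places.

Length factor m = 3
α' = m·α / (1 + (m−1)·α)
   = 3 × 0.721 / (1 + (3 − 1) × 0.721)
   = 2.1630 / 2.4420 = 0.886

predicted reliability = 0.886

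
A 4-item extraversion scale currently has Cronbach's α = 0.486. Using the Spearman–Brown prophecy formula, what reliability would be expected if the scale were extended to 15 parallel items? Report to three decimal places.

predicted reliability = 0.780

Length factor m = 15/4 = 3.7500
α' = m·α / (1 + (m−1)·α)
   = 15/4 × 0.486 / (1 + (15/4 − 1) × 0.486)
   = 1.8225 / 2.3365 = 0.780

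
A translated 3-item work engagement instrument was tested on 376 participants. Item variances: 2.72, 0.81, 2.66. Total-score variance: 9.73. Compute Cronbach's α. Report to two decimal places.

Cronbach's α = 0.55

Σσ²ᵢ = 2.72 + 0.81 + 2.66 = 6.19
α = (k/(k−1))·(1 − Σσ²ᵢ/σ²_T) = (3/2)·(1 − 6.19/9.73) = 0.55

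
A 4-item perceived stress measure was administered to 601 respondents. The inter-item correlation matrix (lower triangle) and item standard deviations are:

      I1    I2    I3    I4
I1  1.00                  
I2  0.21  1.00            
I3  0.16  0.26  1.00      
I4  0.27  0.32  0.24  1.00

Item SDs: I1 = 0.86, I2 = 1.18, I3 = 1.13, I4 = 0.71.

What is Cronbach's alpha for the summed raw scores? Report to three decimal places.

Σσ²ᵢ = 0.86² + 1.18² + 1.13² + 0.71² = 3.9130
Covariances σ_ij = r_ij · s_i · s_j:
  σ(I1,I2) = 0.21 × 0.86 × 1.18 = 0.2131
  σ(I1,I3) = 0.16 × 0.86 × 1.13 = 0.1555
  σ(I1,I4) = 0.27 × 0.86 × 0.71 = 0.1649
  σ(I2,I3) = 0.26 × 1.18 × 1.13 = 0.3467
  σ(I2,I4) = 0.32 × 1.18 × 0.71 = 0.2681
  σ(I3,I4) = 0.24 × 1.13 × 0.71 = 0.1926
σ²_T = Σσ²ᵢ + 2·Σσ_ij = 3.9130 + 2 × 1.3409 = 6.5948
α = (4/3)·(1 − 3.9130/6.5948) = 0.542

Cronbach's alpha = 0.542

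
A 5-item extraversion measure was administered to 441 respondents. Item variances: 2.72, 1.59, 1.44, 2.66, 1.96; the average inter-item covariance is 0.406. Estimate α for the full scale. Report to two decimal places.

ΣVar(i) = 2.72 + 1.59 + 1.44 + 2.66 + 1.96 = 10.37
Sum of the 10 distinct covariances = 10 × 0.406 = 4.060
total variance = ΣVar(i) + 2·Σcov = 10.37 + 2 × 4.060 = 18.490
α = (5/4)·(1 − 10.37/18.490) = 0.55

α = 0.55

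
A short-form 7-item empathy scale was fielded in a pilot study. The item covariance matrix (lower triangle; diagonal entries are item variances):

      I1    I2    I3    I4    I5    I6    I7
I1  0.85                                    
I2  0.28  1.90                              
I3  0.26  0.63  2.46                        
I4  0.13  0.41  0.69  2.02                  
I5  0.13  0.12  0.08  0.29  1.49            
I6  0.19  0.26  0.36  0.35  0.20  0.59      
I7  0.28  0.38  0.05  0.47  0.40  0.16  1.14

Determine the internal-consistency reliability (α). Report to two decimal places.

α = 0.63

ΣVar(i) = 0.85 + 1.90 + 2.46 + 2.02 + 1.49 + 0.59 + 1.14 = 10.45
Σ_{i<j} σ_ij = 6.12
σ²_T = 10.45 + 2 × 6.12 = 22.69
α = (k/(k−1))·(1 − ΣVar(i)/σ²_T) = (7/6)·(1 − 10.45/22.69) = 0.63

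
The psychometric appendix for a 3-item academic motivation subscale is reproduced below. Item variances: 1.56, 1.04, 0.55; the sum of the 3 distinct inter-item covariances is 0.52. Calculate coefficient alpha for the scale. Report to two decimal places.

ΣVar(i) = 1.56 + 1.04 + 0.55 = 3.15
Sum of distinct covariances = 0.52
σ²_T = ΣVar(i) + 2·Σcov = 3.15 + 2 × 0.52 = 4.19
α = (3/2)·(1 − 3.15/4.19) = 0.37

α = 0.37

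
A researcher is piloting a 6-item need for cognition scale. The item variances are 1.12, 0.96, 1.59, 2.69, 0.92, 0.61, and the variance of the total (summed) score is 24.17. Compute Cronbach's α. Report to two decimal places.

ΣVar(i) = 1.12 + 0.96 + 1.59 + 2.69 + 0.92 + 0.61 = 7.89
α = (k/(k−1))·(1 − ΣVar(i)/Var(T)) = (6/5)·(1 − 7.89/24.17) = 0.81

Cronbach's α = 0.81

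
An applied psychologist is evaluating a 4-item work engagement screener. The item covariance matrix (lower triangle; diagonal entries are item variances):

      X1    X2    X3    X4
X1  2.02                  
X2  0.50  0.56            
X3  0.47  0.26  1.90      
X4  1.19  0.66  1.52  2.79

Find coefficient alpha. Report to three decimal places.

ΣVar(i) = 2.02 + 0.56 + 1.90 + 2.79 = 7.27
Σ_{i<j} σ_ij = 4.60
total variance = 7.27 + 2 × 4.60 = 16.47
α = (k/(k−1))·(1 − ΣVar(i)/total variance) = (4/3)·(1 − 7.27/16.47) = 0.745

α = 0.745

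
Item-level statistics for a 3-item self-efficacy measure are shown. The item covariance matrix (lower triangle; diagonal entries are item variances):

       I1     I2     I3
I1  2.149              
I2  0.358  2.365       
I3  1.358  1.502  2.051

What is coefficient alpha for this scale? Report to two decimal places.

ΣVar(i) = 2.149 + 2.365 + 2.051 = 6.565
Σ_{i<j} σ_ij = 3.218
σ²_T = 6.565 + 2 × 3.218 = 13.001
α = (k/(k−1))·(1 − ΣVar(i)/σ²_T) = (3/2)·(1 − 6.565/13.001) = 0.74

α = 0.74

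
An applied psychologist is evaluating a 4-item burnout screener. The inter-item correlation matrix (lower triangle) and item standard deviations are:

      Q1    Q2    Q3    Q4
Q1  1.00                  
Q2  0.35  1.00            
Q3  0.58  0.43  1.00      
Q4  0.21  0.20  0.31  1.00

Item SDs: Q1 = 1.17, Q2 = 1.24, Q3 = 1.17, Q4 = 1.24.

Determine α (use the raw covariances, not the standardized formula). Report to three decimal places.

α = 0.676

Σσ²ᵢ = 1.17² + 1.24² + 1.17² + 1.24² = 5.8130
Covariances σ_ij = r_ij · s_i · s_j:
  σ(Q1,Q2) = 0.35 × 1.17 × 1.24 = 0.5078
  σ(Q1,Q3) = 0.58 × 1.17 × 1.17 = 0.7940
  σ(Q1,Q4) = 0.21 × 1.17 × 1.24 = 0.3047
  σ(Q2,Q3) = 0.43 × 1.24 × 1.17 = 0.6238
  σ(Q2,Q4) = 0.20 × 1.24 × 1.24 = 0.3075
  σ(Q3,Q4) = 0.31 × 1.17 × 1.24 = 0.4497
σ²_T = Σσ²ᵢ + 2·Σσ_ij = 5.8130 + 2 × 2.9875 = 11.7880
α = (4/3)·(1 − 5.8130/11.7880) = 0.676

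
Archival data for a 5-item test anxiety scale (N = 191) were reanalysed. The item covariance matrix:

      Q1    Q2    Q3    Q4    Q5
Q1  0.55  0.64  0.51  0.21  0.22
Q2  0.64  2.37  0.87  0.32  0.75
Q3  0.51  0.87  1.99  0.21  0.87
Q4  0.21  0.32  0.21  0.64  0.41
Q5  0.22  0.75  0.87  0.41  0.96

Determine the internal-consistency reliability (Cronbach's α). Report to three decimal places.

α = 0.758

ΣVar(i) = 0.55 + 2.37 + 1.99 + 0.64 + 0.96 = 6.51
Sum of the distinct covariances = 5.01
total variance = 6.51 + 2 × 5.01 = 16.53
α = (k/(k−1))·(1 − ΣVar(i)/total variance) = (5/4)·(1 − 6.51/16.53) = 0.758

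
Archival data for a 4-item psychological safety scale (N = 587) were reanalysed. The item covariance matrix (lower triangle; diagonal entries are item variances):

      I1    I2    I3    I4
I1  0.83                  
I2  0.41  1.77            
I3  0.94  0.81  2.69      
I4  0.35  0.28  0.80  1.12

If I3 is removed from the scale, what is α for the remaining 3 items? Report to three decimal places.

α = 0.538

Remaining items: I1, I2, I4 (k = 3).
Σσᵢ² = 0.83 + 1.77 + 1.12 = 3.72
Var(T) = 3.72 + 2 × 1.04 = 5.80
α (item deleted) = (3/2)·(1 − 3.72/5.80) = 0.538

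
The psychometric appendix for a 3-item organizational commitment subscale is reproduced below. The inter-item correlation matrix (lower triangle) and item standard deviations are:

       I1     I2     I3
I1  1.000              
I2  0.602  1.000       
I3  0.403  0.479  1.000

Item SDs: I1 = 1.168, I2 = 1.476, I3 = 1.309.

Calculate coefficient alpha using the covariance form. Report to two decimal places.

Σσ²ᵢ = 1.168² + 1.476² + 1.309² = 5.2563
Covariances σ_ij = r_ij · s_i · s_j:
  σ(I1,I2) = 0.602 × 1.168 × 1.476 = 1.0378
  σ(I1,I3) = 0.403 × 1.168 × 1.309 = 0.6162
  σ(I2,I3) = 0.479 × 1.476 × 1.309 = 0.9255
σ²_T = Σσ²ᵢ + 2·Σσ_ij = 5.2563 + 2 × 2.5795 = 10.4153
α = (3/2)·(1 − 5.2563/10.4153) = 0.74

α = 0.74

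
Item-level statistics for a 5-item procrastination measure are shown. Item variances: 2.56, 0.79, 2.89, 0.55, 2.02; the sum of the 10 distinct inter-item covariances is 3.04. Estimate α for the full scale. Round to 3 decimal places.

α = 0.510

sum of item variances = 2.56 + 0.79 + 2.89 + 0.55 + 2.02 = 8.81
Sum of distinct covariances = 3.04
σ²_total = sum of item variances + 2·Σcov = 8.81 + 2 × 3.04 = 14.89
α = (5/4)·(1 − 8.81/14.89) = 0.510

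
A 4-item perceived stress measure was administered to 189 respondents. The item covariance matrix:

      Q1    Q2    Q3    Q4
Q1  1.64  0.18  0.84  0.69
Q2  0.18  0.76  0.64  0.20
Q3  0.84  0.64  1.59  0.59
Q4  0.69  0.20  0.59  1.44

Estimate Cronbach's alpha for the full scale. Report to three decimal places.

Σσ²ᵢ = 1.64 + 0.76 + 1.59 + 1.44 = 5.43
Σ_{i<j} σ_ij = 3.14
σ²_total = 5.43 + 2 × 3.14 = 11.71
α = (k/(k−1))·(1 − Σσ²ᵢ/σ²_total) = (4/3)·(1 − 5.43/11.71) = 0.715

α = 0.715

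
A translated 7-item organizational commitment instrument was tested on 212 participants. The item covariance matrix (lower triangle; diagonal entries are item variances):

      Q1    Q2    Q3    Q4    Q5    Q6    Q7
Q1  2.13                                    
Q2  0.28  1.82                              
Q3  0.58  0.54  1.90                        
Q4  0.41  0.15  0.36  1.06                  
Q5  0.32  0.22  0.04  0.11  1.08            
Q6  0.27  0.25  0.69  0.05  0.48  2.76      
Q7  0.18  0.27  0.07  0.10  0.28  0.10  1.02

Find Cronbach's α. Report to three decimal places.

α = 0.577

Σσᵢ² = 2.13 + 1.82 + 1.90 + 1.06 + 1.08 + 2.76 + 1.02 = 11.77
Sum of the distinct covariances = 5.75
σ²_total = 11.77 + 2 × 5.75 = 23.27
α = (k/(k−1))·(1 − Σσᵢ²/σ²_total) = (7/6)·(1 − 11.77/23.27) = 0.577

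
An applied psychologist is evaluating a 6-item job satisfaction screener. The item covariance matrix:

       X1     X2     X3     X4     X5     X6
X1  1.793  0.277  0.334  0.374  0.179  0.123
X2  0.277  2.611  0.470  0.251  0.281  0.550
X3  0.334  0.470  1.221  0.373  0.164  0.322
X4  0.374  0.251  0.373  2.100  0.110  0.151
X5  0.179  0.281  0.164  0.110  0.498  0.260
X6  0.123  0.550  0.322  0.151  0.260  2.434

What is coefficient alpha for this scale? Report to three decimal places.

coefficient alpha = 0.530

sum of item variances = 1.793 + 2.611 + 1.221 + 2.100 + 0.498 + 2.434 = 10.657
Σ_{i<j} σ_ij = 4.219
σ²_total = 10.657 + 2 × 4.219 = 19.095
α = (k/(k−1))·(1 − sum of item variances/σ²_total) = (6/5)·(1 − 10.657/19.095) = 0.530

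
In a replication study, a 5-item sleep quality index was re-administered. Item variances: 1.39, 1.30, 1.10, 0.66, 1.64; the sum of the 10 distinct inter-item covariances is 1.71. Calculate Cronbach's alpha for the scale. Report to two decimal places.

Σσ²ᵢ = 1.39 + 1.30 + 1.10 + 0.66 + 1.64 = 6.09
Sum of distinct covariances = 1.71
σ²_total = Σσ²ᵢ + 2·Σcov = 6.09 + 2 × 1.71 = 9.51
α = (5/4)·(1 − 6.09/9.51) = 0.45

Cronbach's alpha = 0.45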